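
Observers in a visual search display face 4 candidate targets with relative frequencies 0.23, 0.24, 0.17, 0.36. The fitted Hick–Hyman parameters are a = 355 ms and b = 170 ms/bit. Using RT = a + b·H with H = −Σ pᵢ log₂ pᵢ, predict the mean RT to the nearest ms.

Entropy contributions −pᵢ log₂ pᵢ: 0.4877, 0.4941, 0.4346, 0.5306; sum H = 1.9470 bits.
RT = a + bH = 355 + 170·1.9470 = 685.99 ms.

686 ms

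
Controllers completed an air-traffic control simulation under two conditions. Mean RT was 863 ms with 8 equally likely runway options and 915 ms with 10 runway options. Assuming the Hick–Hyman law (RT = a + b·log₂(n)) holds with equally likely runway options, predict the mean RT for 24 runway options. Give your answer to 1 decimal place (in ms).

1119.0 ms

Fit slope and intercept:
  b = (915 − 863) / (log₂ 10 − log₂ 8) = 52 / (3.3219 − 3) = 161.527 ms/bit
  a = 863 − 161.527 × 3 = 378.420 ms
Then RT(24) = 378.420 + 161.527 × log₂ 24 = 378.420 + 161.527 × 4.5850 ≈ 1119.014 ms.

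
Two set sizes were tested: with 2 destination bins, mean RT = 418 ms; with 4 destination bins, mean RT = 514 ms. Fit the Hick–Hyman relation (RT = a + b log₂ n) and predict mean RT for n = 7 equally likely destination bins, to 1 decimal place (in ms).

591.5 ms

Solve the two-equation system in a and b:
  b = (514 − 418) / (log₂ 4 − log₂ 2) = 96 / (2 − 1) = 96.000 ms/bit
  a = 418 − 96.000 × 1 = 322.000 ms
Then RT(7) = 322.000 + 96.000 × log₂ 7 = 322.000 + 96.000 × 2.8074 ≈ 591.506 ms.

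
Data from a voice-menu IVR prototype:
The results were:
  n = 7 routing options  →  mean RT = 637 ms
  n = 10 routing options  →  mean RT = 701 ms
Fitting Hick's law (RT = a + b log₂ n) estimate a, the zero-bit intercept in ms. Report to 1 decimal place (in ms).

b = (RT₂ − RT₁)/(log₂ n₂ − log₂ n₁) = (701 − 637)/(3.3219 − 2.8074) = 124.375 ms/bit.
Intercept: a = 637 − 124.375·log₂(7) = 287.835 ms.

287.8 ms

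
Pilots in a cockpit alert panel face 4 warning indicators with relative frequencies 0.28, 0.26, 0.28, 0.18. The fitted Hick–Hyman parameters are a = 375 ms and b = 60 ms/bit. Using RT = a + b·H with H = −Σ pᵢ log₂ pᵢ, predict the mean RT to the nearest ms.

Entropy contributions −pᵢ log₂ pᵢ: 0.5142, 0.5053, 0.5142, 0.4453; sum H = 1.9790 bits.
RT = a + bH = 375 + 60·1.9790 = 493.74 ms.

494 ms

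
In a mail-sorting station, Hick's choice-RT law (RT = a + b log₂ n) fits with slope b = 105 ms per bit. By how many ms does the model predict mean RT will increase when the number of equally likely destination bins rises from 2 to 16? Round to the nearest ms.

315 ms

Only the slope matters, since a is common to both: ΔRT = b·log₂(n₂/n₁).
log₂(16) − log₂(2) = log₂(16/2) = log₂(8) = 3.
ΔRT = 105 × 3.0000 = 315.000 ms.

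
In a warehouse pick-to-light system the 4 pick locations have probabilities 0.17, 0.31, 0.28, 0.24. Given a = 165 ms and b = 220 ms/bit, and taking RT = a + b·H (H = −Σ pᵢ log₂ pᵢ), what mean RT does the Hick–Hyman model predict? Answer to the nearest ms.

Entropy contributions −pᵢ log₂ pᵢ: 0.4346, 0.5238, 0.5142, 0.4941; sum H = 1.9667 bits.
RT = a + bH = 165 + 220·1.9667 = 597.68 ms.

598 ms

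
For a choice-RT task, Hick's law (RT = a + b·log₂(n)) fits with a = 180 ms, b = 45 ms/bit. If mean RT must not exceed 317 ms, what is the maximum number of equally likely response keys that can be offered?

Information budget: (317 − 180)/45 = 3.0444 bits, so n ≤ 2^3.0444 = 8.250 → at most 8.

8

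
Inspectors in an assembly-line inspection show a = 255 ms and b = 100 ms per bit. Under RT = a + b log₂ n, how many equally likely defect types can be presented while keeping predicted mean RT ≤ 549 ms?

Information budget: (549 − 255)/100 = 2.9400 bits, so n ≤ 2^2.9400 = 7.674 → at most 7.

7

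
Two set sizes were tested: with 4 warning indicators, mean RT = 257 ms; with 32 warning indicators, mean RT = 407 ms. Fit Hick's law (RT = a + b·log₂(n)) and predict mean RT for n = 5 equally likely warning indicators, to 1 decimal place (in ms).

273.1 ms

With log₂ n on the abscissa the relation is linear; from the two conditions:
  b = (407 − 257) / (log₂ 32 − log₂ 4) = 150 / (5 − 2) = 50.000 ms/bit
  a = 257 − 50.000 × 2 = 157.000 ms
Then RT(5) = 157.000 + 50.000 × log₂ 5 = 157.000 + 50.000 × 2.3219 ≈ 273.096 ms.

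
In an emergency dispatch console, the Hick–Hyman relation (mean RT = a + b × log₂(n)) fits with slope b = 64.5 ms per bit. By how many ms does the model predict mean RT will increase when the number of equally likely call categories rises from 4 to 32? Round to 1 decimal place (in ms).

ΔRT = (a + b log₂ n₂) − (a + b log₂ n₁) = b·(log₂ n₂ − log₂ n₁).
log₂(32) − log₂(4) = log₂(32/4) = log₂(8) = 3.
ΔRT = 64.5 × 3.0000 = 193.500 ms.

193.5 ms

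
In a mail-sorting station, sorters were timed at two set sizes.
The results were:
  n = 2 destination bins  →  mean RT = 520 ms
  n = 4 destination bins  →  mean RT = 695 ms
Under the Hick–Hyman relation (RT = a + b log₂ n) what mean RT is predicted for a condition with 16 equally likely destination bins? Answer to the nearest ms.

RT is linear in log₂ n, so two points fix the line:
  b = (695 − 520) / (log₂ 4 − log₂ 2) = 175 / (2 − 1) = 175 ms/bit
  a = 520 − 175 × 1 = 345 ms
Then RT(16) = 345 + 175 × log₂ 16 = 345 + 175 × 4 ≈ 1045.000 ms.

1045 ms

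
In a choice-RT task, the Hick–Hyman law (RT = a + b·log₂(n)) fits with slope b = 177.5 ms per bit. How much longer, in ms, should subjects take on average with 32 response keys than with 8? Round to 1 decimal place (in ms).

ΔRT = (a + b log₂ n₂) − (a + b log₂ n₁) = b·(log₂ n₂ − log₂ n₁).
log₂(32) − log₂(8) = log₂(32/8) = log₂(4) = 2.
ΔRT = 177.5 × 2.0000 = 355.000 ms.

355.0 ms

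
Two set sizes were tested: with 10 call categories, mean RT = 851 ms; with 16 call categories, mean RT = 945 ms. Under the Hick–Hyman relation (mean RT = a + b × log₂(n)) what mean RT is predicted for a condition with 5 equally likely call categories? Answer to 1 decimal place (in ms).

With log₂ n on the abscissa the relation is linear; from the two conditions:
  b = (945 − 851) / (log₂ 16 − log₂ 10) = 94 / (4 − 3.3219) = 138.628 ms/bit
  a = 851 − 138.628 × 3.3219 = 390.487 ms
Then RT(5) = 390.487 + 138.628 × log₂ 5 = 390.487 + 138.628 × 2.3219 ≈ 712.372 ms.

712.4 ms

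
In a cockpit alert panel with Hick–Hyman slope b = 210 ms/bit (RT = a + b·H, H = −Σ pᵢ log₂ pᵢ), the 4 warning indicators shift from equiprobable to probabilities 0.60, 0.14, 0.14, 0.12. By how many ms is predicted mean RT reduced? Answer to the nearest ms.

83 ms

Equiprobable entropy H₀ = log₂ 4 = 2.0000 bits.
Skewed entropy H = −Σ pᵢ log₂ pᵢ = 1.6035 bits.
ΔRT = b·(H₀ − H) = 210 × 0.3965 = 83.27 ms.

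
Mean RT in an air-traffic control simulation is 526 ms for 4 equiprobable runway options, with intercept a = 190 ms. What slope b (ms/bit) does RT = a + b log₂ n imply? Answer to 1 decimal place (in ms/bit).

4 alternatives carry log₂ 4 = 2 bits; the choice cost is 526 − 190 = 336 ms, so b = 336/2 = 168.000 ms/bit.

168.0 ms/bit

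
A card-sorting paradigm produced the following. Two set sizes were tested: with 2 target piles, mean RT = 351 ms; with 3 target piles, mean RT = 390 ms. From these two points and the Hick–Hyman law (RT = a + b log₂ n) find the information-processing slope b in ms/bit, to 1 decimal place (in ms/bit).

The slope on a log₂ axis is (390 − 351) / (1.5850 − 1) = 66.671 ms/bit.

66.7 ms/bit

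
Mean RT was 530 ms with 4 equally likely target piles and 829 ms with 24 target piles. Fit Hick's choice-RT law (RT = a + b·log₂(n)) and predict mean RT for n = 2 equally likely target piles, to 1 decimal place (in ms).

414.3 ms

Solve the two-equation system in a and b:
  b = (829 − 530) / (log₂ 24 − log₂ 4) = 299 / (4.5850 − 2) = 115.669 ms/bit
  a = 530 − 115.669 × 2 = 298.662 ms
Then RT(2) = 298.662 + 115.669 × log₂ 2 = 298.662 + 115.669 × 1 ≈ 414.331 ms.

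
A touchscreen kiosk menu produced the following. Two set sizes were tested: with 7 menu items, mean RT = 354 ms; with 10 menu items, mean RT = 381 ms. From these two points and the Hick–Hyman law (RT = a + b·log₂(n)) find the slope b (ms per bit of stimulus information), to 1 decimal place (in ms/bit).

52.5 ms/bit

The slope on a log₂ axis is (381 − 354) / (3.3219 − 2.8074) = 52.471 ms/bit.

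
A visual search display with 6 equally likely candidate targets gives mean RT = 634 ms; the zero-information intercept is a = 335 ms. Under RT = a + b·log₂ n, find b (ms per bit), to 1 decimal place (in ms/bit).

6 alternatives carry log₂ 6 = 2.5850 bits; the choice cost is 634 − 335 = 299 ms, so b = 299/2.5850 = 115.669 ms/bit.

115.7 ms/bit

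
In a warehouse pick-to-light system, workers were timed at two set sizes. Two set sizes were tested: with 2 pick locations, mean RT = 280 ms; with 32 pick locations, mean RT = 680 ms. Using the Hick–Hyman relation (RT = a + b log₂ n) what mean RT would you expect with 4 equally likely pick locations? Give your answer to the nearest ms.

With log₂ n on the abscissa the relation is linear; from the two conditions:
  b = (680 − 280) / (log₂ 32 − log₂ 2) = 400 / (5 − 1) = 100 ms/bit
  a = 280 − 100 × 1 = 180 ms
Then RT(4) = 180 + 100 × log₂ 4 = 180 + 100 × 2 ≈ 380.000 ms.

380 ms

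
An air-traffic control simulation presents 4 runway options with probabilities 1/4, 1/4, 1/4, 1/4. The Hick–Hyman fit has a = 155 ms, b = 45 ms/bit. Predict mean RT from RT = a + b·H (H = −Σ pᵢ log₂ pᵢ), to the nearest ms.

245 ms

Each term −pᵢ log₂ pᵢ: 0.25·2 + 0.25·2 + 0.25·2 + 0.25·2; summed, H = 2.000 bits.
Mean RT = a + bH = 155 + 45·2.000 = 245.00 ms.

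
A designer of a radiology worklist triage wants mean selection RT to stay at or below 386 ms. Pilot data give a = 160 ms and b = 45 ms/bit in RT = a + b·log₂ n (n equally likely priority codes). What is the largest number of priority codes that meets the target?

32

Information budget: (386 − 160)/45 = 5.0222 bits, so n ≤ 2^5.0222 = 32.497 → at most 32.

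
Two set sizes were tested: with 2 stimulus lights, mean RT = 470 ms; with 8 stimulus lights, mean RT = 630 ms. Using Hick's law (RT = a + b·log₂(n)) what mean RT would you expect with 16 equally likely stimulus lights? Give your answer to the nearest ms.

With log₂ n on the abscissa the relation is linear; from the two conditions:
  b = (630 − 470) / (log₂ 8 − log₂ 2) = 160 / (3 − 1) = 80 ms/bit
  a = 470 − 80 × 1 = 390 ms
Then RT(16) = 390 + 80 × log₂ 16 = 390 + 80 × 4 ≈ 710.000 ms.

710 ms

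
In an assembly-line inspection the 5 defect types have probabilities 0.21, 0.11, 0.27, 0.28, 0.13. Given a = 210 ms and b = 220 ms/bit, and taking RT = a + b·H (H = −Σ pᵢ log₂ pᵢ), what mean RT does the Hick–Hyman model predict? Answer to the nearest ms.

701 ms

Entropy contributions −pᵢ log₂ pᵢ: 0.4728, 0.3503, 0.5100, 0.5142, 0.3826; sum H = 2.2300 bits.
RT = a + bH = 210 + 220·2.2300 = 700.60 ms.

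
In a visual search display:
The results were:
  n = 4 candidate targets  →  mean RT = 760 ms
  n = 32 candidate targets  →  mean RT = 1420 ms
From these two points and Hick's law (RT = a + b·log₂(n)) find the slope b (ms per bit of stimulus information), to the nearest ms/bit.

The slope on a log₂ axis is (1420 − 760) / (5 − 2) = 220 ms/bit.

220 ms/bit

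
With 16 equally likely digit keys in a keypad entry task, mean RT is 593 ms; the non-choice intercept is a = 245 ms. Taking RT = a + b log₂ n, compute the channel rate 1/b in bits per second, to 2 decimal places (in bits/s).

b = (593 − 245)/log₂ 16 = 348/4 = 87.000 ms per bit = 0.08700 s/bit; the reciprocal is 11.494 bits/s.

11.49 bits/s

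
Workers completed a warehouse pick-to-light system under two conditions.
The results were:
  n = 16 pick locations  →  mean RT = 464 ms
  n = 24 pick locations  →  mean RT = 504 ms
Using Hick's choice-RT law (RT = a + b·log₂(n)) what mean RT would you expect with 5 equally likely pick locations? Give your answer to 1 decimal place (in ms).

With log₂ n on the abscissa the relation is linear; from the two conditions:
  b = (504 − 464) / (log₂ 24 − log₂ 16) = 40 / (4.5850 − 4) = 68.380 ms/bit
  a = 464 − 68.380 × 4 = 190.478 ms
Then RT(5) = 190.478 + 68.380 × log₂ 5 = 190.478 + 68.380 × 2.3219 ≈ 349.253 ms.

349.3 ms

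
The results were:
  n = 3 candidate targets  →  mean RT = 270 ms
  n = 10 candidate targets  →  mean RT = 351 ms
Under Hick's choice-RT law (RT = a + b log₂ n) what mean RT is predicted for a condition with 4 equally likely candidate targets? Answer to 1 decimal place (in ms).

289.4 ms

Fit slope and intercept:
  b = (351 − 270) / (log₂ 10 − log₂ 3) = 81 / (3.3219 − 1.5850) = 46.633 ms/bit
  a = 270 − 46.633 × 1.5850 = 196.088 ms
Then RT(4) = 196.088 + 46.633 × log₂ 4 = 196.088 + 46.633 × 2 ≈ 289.354 ms.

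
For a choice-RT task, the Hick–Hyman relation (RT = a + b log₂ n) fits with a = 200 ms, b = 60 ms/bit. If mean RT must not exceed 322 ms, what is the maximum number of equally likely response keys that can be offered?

4

60·log₂ n ≤ 322 − 200 = 122, giving log₂ n ≤ 2.0333 and n ≤ 4.093. The largest whole number is 4.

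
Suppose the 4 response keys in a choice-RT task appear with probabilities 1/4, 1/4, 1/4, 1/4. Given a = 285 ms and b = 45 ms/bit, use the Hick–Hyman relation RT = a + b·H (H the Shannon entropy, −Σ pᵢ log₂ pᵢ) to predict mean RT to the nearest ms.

Each term −pᵢ log₂ pᵢ: 0.25·2 + 0.25·2 + 0.25·2 + 0.25·2; summed, H = 2.000 bits.
Mean RT = a + bH = 285 + 45·2.000 = 375.00 ms.

375 ms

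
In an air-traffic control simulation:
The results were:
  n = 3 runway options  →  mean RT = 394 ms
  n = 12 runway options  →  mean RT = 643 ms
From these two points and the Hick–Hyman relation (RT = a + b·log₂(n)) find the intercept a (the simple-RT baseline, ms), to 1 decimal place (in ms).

Slope: b = (643 − 394) / (log₂ 12 − log₂ 3) = 249/2.0000 = 124.500 ms/bit.
Intercept: a = 394 − 124.500·log₂(3) = 196.672 ms.

196.7 ms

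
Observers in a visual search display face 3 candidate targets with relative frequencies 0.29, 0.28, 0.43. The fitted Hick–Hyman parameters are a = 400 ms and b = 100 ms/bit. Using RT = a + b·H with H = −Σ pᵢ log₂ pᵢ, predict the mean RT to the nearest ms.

H = 0.29·log₂(1/0.29) + 0.28·log₂(1/0.28) + 0.43·log₂(1/0.43) = 1.5557 bits.
RT = 400 + 100 × 1.5557 = 555.57 ms.

556 ms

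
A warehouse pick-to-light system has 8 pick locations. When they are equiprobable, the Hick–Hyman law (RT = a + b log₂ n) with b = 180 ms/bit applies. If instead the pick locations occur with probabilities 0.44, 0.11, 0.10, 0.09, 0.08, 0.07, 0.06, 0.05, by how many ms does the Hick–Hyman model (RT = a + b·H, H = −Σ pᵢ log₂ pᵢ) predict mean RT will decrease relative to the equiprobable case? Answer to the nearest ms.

The RT saving is b·ΔH. Equiprobable H₀ = log₂(8) = 3.0000 bits; with the given probabilities H = 2.5360 bits.
b·(H₀ − H) = 180 × (3.0000 − 2.5360) = 83.52 ms.

84 ms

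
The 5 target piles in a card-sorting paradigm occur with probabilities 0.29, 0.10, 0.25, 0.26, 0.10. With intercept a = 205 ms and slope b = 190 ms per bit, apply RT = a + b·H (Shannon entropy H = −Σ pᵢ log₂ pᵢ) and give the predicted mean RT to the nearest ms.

H = 0.29·log₂(1/0.29) + 0.10·log₂(1/0.10) + 0.25·log₂(1/0.25) + 0.26·log₂(1/0.26) + 0.10·log₂(1/0.10) = 2.1876 bits.
RT = 205 + 190 × 2.1876 = 620.64 ms.

621 ms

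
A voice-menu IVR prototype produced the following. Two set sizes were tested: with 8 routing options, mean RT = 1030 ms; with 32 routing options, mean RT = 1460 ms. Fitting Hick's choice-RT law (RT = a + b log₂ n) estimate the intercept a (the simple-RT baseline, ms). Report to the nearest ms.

385 ms

Slope: b = (1460 − 1030) / (log₂ 32 − log₂ 8) = 430/2.0000 = 215 ms/bit.
Intercept: a = 1030 − 215·log₂(8) = 385.000 ms.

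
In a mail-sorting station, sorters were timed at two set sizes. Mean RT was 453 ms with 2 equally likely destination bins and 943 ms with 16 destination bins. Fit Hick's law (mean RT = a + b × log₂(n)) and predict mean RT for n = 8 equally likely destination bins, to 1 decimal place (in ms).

779.7 ms

RT is linear in log₂ n, so two points fix the line:
  b = (943 − 453) / (log₂ 16 − log₂ 2) = 490 / (4 − 1) = 163.333 ms/bit
  a = 453 − 163.333 × 1 = 289.667 ms
Then RT(8) = 289.667 + 163.333 × log₂ 8 = 289.667 + 163.333 × 3 ≈ 779.667 ms.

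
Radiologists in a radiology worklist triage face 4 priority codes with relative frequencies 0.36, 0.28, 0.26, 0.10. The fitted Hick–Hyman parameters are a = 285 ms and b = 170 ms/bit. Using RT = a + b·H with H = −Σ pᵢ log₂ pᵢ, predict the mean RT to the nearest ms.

Entropy contributions −pᵢ log₂ pᵢ: 0.5306, 0.5142, 0.5053, 0.3322; sum H = 1.8823 bits.
RT = a + bH = 285 + 170·1.8823 = 604.99 ms.

605 ms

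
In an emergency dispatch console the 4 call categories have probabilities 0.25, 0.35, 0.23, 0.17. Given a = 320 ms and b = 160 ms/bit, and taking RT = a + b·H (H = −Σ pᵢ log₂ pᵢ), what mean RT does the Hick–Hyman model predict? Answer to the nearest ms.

632 ms

H = 0.25·log₂(1/0.25) + 0.35·log₂(1/0.35) + 0.23·log₂(1/0.23) + 0.17·log₂(1/0.17) = 1.9524 bits.
RT = 320 + 160 × 1.9524 = 632.38 ms.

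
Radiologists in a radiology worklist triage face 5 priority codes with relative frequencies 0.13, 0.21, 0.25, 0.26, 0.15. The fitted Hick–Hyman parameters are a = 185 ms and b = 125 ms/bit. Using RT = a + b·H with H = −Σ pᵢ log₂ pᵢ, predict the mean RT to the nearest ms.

Entropy contributions −pᵢ log₂ pᵢ: 0.3826, 0.4728, 0.5000, 0.5053, 0.4105; sum H = 2.2713 bits.
RT = a + bH = 185 + 125·2.2713 = 468.91 ms.

469 ms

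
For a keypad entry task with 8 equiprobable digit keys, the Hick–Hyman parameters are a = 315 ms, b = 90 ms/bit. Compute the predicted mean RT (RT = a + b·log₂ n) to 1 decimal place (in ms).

log₂(8) = 3 bits, so RT = 315 + 90 × 3 ≈ 585.000 ms.

585.0 ms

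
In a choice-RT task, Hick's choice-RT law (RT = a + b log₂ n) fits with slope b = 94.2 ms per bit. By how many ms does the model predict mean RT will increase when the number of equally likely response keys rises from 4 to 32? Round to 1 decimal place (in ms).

282.6 ms

ΔRT = (a + b log₂ n₂) − (a + b log₂ n₁) = b·(log₂ n₂ − log₂ n₁).
log₂(32) − log₂(4) = log₂(32/4) = log₂(8) = 3.
ΔRT = 94.2 × 3.0000 = 282.600 ms.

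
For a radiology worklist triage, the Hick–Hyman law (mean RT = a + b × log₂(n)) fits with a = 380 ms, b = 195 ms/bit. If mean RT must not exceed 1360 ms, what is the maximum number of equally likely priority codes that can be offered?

32

Information budget: (1360 − 380)/195 = 5.0256 bits, so n ≤ 2^5.0256 = 32.574 → at most 32.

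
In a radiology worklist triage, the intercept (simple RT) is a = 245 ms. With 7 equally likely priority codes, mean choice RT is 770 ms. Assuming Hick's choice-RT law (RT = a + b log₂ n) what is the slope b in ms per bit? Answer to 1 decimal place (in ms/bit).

b = (770 − 245) / log₂(7) = 525 / 2.8074 = 187.009 ms/bit.

187.0 ms/bit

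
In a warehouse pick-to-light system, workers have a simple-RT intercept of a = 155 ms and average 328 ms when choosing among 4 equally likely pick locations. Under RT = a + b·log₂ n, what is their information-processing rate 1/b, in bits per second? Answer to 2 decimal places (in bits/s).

Choice component = 328 − 155 = 173 ms over log₂(4) = 2 bits.
b = 173 / 2 = 86.500 ms/bit, so 1/b = 11.561 bits/s.

11.56 bits/s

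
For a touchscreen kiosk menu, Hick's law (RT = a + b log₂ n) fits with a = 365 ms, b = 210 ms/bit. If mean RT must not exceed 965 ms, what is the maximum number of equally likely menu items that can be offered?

Information budget: (965 − 365)/210 = 2.8571 bits, so n ≤ 2^2.8571 = 7.246 → at most 7.

7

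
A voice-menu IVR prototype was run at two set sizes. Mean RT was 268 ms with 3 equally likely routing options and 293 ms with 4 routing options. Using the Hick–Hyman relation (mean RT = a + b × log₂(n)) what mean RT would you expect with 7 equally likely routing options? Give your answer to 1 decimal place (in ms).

341.6 ms

RT is linear in log₂ n, so two points fix the line:
  b = (293 − 268) / (log₂ 4 − log₂ 3) = 25 / (2 − 1.5850) = 60.236 ms/bit
  a = 268 − 60.236 × 1.5850 = 172.529 ms
Then RT(7) = 172.529 + 60.236 × log₂ 7 = 172.529 + 60.236 × 2.8074 ≈ 341.631 ms.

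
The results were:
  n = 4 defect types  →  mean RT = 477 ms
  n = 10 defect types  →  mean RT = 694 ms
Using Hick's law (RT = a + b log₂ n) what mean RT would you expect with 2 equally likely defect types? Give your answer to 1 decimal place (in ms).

312.8 ms

RT is linear in log₂ n, so two points fix the line:
  b = (694 − 477) / (log₂ 10 − log₂ 4) = 217 / (3.3219 − 2) = 164.154 ms/bit
  a = 477 − 164.154 × 2 = 148.692 ms
Then RT(2) = 148.692 + 164.154 × log₂ 2 = 148.692 + 164.154 × 1 ≈ 312.846 ms.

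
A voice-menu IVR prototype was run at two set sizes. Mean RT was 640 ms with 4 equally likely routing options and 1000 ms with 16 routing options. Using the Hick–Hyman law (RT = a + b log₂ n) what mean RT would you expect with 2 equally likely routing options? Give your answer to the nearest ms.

460 ms

Solve the two-equation system in a and b:
  b = (1000 − 640) / (log₂ 16 − log₂ 4) = 360 / (4 − 2) = 180 ms/bit
  a = 640 − 180 × 2 = 280 ms
Then RT(2) = 280 + 180 × log₂ 2 = 280 + 180 × 1 ≈ 460.000 ms.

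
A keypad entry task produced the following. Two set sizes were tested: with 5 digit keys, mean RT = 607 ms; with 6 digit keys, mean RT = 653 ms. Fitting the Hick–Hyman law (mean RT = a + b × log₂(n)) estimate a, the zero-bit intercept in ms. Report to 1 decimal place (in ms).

200.9 ms

The slope on a log₂ axis is (653 − 607) / (2.5850 − 2.3219) = 174.882 ms/bit.
Intercept: a = 607 − 174.882·log₂(5) = 200.936 ms.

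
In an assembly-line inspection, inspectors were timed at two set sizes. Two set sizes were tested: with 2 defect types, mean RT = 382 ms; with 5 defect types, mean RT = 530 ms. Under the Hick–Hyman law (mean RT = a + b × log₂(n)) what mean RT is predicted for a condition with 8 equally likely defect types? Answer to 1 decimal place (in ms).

605.9 ms

Solve the two-equation system in a and b:
  b = (530 − 382) / (log₂ 5 − log₂ 2) = 148 / (2.3219 − 1) = 111.958 ms/bit
  a = 382 − 111.958 × 1 = 270.042 ms
Then RT(8) = 270.042 + 111.958 × log₂ 8 = 270.042 + 111.958 × 3 ≈ 605.915 ms.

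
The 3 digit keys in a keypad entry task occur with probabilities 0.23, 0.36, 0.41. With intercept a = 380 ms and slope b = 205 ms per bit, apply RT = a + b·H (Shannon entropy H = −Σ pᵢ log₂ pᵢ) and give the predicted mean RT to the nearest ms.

697 ms

Entropy contributions −pᵢ log₂ pᵢ: 0.4877, 0.5306, 0.5274; sum H = 1.5457 bits.
RT = a + bH = 380 + 205·1.5457 = 696.86 ms.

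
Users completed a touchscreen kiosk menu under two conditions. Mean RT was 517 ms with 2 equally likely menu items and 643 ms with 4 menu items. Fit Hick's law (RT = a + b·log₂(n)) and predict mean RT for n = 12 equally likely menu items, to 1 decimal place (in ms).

Fit slope and intercept:
  b = (643 − 517) / (log₂ 4 − log₂ 2) = 126 / (2 − 1) = 126.000 ms/bit
  a = 517 − 126.000 × 1 = 391.000 ms
Then RT(12) = 391.000 + 126.000 × log₂ 12 = 391.000 + 126.000 × 3.5850 ≈ 842.705 ms.

842.7 ms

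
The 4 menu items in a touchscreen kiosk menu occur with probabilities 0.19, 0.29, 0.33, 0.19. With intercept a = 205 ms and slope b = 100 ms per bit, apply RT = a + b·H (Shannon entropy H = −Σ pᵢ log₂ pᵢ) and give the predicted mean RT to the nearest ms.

401 ms

H = 0.19·log₂(1/0.19) + 0.29·log₂(1/0.29) + 0.33·log₂(1/0.33) + 0.19·log₂(1/0.19) = 1.9562 bits.
RT = 205 + 100 × 1.9562 = 400.62 ms.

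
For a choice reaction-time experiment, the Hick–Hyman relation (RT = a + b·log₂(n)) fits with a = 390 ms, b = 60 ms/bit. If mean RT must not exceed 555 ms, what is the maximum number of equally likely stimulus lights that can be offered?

60·log₂ n ≤ 555 − 390 = 165, giving log₂ n ≤ 2.7500 and n ≤ 6.727. The largest whole number is 6.

6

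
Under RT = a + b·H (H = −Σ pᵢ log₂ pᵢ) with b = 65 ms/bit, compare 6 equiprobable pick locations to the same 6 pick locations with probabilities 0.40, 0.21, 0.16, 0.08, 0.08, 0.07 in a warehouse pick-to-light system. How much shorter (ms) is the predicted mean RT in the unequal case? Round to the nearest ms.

20 ms

Equiprobable entropy H₀ = log₂ 6 = 2.5850 bits.
Skewed entropy H = −Σ pᵢ log₂ pᵢ = 2.2762 bits.
ΔRT = b·(H₀ − H) = 65 × 0.3088 = 20.07 ms.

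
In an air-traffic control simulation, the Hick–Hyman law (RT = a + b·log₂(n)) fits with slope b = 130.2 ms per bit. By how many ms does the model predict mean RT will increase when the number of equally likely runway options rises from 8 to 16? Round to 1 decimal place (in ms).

The intercept a cancels: ΔRT = b·(log₂ n₂ − log₂ n₁) = b·log₂(n₂/n₁).
log₂(16) − log₂(8) = log₂(16/8) = log₂(2) = 1.
ΔRT = 130.2 × 1.0000 = 130.200 ms.

130.2 ms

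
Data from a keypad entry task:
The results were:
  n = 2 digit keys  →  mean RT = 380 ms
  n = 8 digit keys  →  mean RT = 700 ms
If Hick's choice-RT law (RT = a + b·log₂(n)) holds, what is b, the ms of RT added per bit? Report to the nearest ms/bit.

b = (RT₂ − RT₁)/(log₂ n₂ − log₂ n₁) = (700 − 380)/(3 − 1) = 160 ms/bit.

160 ms/bit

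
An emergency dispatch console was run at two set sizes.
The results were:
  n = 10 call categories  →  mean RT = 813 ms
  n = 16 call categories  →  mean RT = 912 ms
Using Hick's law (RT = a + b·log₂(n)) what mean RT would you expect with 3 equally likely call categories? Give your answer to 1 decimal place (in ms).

559.4 ms

With log₂ n on the abscissa the relation is linear; from the two conditions:
  b = (912 − 813) / (log₂ 16 − log₂ 10) = 99 / (4 − 3.3219) = 146.002 ms/bit
  a = 813 − 146.002 × 3.3219 = 327.991 ms
Then RT(3) = 327.991 + 146.002 × log₂ 3 = 327.991 + 146.002 × 1.5850 ≈ 559.399 ms.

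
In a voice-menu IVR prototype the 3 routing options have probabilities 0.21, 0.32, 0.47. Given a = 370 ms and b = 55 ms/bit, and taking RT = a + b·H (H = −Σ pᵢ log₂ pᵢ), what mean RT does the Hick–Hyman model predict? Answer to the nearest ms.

453 ms

H = 0.21·log₂(1/0.21) + 0.32·log₂(1/0.32) + 0.47·log₂(1/0.47) = 1.5108 bits.
RT = 370 + 55 × 1.5108 = 453.09 ms.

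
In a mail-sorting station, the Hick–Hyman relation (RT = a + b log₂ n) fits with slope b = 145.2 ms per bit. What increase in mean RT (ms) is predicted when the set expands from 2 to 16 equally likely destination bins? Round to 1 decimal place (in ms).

Only the slope matters, since a is common to both: ΔRT = b·log₂(n₂/n₁).
log₂(16) − log₂(2) = log₂(16/2) = log₂(8) = 3.
ΔRT = 145.2 × 3.0000 = 435.600 ms.

435.6 ms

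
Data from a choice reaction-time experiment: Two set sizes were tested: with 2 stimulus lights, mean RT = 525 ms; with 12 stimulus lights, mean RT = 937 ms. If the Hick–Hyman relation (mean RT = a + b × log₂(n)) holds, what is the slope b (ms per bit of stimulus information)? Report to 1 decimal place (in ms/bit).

The slope on a log₂ axis is (937 − 525) / (3.5850 − 1) = 159.383 ms/bit.

159.4 ms/bit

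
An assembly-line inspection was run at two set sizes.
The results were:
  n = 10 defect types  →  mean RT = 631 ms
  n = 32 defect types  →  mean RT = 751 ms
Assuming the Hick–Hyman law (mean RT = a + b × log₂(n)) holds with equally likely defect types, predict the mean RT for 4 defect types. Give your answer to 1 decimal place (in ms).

536.5 ms

With log₂ n on the abscissa the relation is linear; from the two conditions:
  b = (751 − 631) / (log₂ 32 − log₂ 10) = 120 / (5 − 3.3219) = 71.511 ms/bit
  a = 631 − 71.511 × 3.3219 = 393.447 ms
Then RT(4) = 393.447 + 71.511 × log₂ 4 = 393.447 + 71.511 × 2 ≈ 536.468 ms.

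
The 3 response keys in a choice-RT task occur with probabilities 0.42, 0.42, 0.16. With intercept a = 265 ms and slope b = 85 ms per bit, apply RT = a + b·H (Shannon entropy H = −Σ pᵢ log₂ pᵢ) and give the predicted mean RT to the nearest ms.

H = 0.42·log₂(1/0.42) + 0.42·log₂(1/0.42) + 0.16·log₂(1/0.16) = 1.4743 bits.
RT = 265 + 85 × 1.4743 = 390.32 ms.

390 ms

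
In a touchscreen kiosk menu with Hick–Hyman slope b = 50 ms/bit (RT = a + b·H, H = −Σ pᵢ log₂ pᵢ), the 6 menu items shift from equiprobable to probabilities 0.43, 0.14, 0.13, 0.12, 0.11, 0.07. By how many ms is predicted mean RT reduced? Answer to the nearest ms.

Equiprobable entropy H₀ = log₂ 6 = 2.5850 bits.
Skewed entropy H = −Σ pᵢ log₂ pᵢ = 2.2892 bits.
ΔRT = b·(H₀ − H) = 50 × 0.2957 = 14.79 ms.

15 ms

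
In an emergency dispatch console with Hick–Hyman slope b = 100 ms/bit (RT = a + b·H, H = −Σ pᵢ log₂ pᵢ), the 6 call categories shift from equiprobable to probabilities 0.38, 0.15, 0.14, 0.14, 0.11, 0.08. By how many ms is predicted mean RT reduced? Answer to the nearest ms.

Equiprobable entropy H₀ = log₂ 6 = 2.5850 bits.
Skewed entropy H = −Σ pᵢ log₂ pᵢ = 2.3770 bits.
ΔRT = b·(H₀ − H) = 100 × 0.2079 = 20.79 ms.

21 ms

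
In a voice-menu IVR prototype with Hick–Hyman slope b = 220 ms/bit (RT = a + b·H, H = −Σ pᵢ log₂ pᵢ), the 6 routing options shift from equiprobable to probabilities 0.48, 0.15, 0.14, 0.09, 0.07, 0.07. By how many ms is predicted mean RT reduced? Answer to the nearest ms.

The RT saving is b·ΔH. Equiprobable H₀ = log₂(6) = 2.5850 bits; with the given probabilities H = 2.1657 bits.
b·(H₀ − H) = 220 × (2.5850 − 2.1657) = 92.24 ms.

92 ms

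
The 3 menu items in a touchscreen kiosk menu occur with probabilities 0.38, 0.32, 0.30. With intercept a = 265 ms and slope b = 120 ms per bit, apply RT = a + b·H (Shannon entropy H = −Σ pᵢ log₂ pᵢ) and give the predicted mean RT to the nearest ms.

Entropy contributions −pᵢ log₂ pᵢ: 0.5305, 0.5260, 0.5211; sum H = 1.5776 bits.
RT = a + bH = 265 + 120·1.5776 = 454.31 ms.

454 ms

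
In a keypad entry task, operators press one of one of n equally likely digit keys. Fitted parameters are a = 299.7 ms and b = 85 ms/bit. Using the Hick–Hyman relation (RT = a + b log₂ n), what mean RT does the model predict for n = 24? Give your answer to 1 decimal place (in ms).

689.4 ms

log₂(24) = 4.5850 bits, so RT = 299.7 + 85 × 4.5850 ≈ 689.422 ms.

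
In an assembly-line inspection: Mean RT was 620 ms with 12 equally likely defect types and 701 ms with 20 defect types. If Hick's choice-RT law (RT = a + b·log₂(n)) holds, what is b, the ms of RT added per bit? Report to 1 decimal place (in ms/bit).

b = (RT₂ − RT₁)/(log₂ n₂ − log₂ n₁) = (701 − 620)/(4.3219 − 3.5850) = 109.910 ms/bit.

109.9 ms/bit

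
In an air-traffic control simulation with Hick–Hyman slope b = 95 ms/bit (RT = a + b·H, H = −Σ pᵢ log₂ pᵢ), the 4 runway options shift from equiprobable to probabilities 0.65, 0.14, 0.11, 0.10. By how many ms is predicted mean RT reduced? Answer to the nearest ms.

Equiprobable entropy H₀ = log₂ 4 = 2.0000 bits.
Skewed entropy H = −Σ pᵢ log₂ pᵢ = 1.4836 bits.
ΔRT = b·(H₀ − H) = 95 × 0.5164 = 49.06 ms.

49 ms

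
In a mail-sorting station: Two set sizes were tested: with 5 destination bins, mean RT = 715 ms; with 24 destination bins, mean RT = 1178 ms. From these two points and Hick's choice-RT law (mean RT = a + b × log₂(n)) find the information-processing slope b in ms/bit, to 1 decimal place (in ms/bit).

204.6 ms/bit

b = (RT₂ − RT₁)/(log₂ n₂ − log₂ n₁) = (1178 − 715)/(4.5850 − 2.3219) = 204.593 ms/bit.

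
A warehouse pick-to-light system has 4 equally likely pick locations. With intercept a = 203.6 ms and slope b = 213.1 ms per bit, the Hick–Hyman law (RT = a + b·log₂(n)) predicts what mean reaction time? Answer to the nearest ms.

log₂(4) = 2 bits, so RT = 203.6 + 213.1 × 2 ≈ 629.800 ms.

630 ms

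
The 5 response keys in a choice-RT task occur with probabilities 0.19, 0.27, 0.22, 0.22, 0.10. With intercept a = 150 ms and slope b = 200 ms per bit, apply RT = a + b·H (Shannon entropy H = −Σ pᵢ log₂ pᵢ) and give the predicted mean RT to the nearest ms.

Entropy contributions −pᵢ log₂ pᵢ: 0.4552, 0.5100, 0.4806, 0.4806, 0.3322; sum H = 2.2586 bits.
RT = a + bH = 150 + 200·2.2586 = 601.72 ms.

602 ms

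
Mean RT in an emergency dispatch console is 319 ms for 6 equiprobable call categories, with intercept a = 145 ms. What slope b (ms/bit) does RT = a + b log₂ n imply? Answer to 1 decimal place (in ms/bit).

67.3 ms/bit

b = (319 − 145) / log₂(6) = 174 / 2.5850 = 67.312 ms/bit.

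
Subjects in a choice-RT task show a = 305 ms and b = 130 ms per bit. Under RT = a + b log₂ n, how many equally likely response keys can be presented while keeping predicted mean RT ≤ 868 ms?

20

Set 305 + 130·log₂ n ≤ 868 → log₂ n ≤ (868 − 305)/130 = 4.3308.
So n ≤ 2^4.3308 = 20.123; the largest integer n is 20.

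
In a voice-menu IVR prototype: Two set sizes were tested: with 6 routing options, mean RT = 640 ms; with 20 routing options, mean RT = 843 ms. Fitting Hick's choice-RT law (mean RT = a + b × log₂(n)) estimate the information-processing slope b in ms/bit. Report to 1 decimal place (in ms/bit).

Slope: b = (843 − 640) / (log₂ 20 − log₂ 6) = 203/1.7370 = 116.870 ms/bit.

116.9 ms/bit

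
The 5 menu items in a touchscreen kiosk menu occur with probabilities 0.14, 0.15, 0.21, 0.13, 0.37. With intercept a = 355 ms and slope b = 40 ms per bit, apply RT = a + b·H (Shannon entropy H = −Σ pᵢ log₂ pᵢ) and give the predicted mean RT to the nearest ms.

443 ms

H = 0.14·log₂(1/0.14) + 0.15·log₂(1/0.15) + 0.21·log₂(1/0.21) + 0.13·log₂(1/0.13) + 0.37·log₂(1/0.37) = 2.1939 bits.
RT = 355 + 40 × 2.1939 = 442.75 ms.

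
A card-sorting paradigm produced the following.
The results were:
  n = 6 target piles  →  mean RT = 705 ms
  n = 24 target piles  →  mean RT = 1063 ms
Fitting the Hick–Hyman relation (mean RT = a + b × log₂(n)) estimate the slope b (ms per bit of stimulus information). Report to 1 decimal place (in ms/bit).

The slope on a log₂ axis is (1063 − 705) / (4.5850 − 2.5850) = 179.000 ms/bit.

179.0 ms/bit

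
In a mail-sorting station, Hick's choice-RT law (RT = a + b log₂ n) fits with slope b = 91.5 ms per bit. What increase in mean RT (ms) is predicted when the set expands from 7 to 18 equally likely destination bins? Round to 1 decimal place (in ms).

124.7 ms

Only the slope matters, since a is common to both: ΔRT = b·log₂(n₂/n₁).
log₂(18) − log₂(7) = 4.1699 − 2.8074 = 1.3626.
ΔRT = 91.5 × 1.3626 = 124.675 ms.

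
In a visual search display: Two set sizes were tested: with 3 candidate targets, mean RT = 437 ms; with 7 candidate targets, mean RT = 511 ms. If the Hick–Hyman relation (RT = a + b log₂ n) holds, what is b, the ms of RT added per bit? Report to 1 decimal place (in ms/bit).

Slope: b = (511 − 437) / (log₂ 7 − log₂ 3) = 74/1.2224 = 60.537 ms/bit.

60.5 ms/bit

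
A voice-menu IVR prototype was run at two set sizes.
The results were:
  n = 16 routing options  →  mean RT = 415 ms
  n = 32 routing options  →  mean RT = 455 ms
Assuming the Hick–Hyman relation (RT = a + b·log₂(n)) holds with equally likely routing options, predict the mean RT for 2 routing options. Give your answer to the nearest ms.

With log₂ n on the abscissa the relation is linear; from the two conditions:
  b = (455 − 415) / (log₂ 32 − log₂ 16) = 40 / (5 − 4) = 40 ms/bit
  a = 415 − 40 × 4 = 255 ms
Then RT(2) = 255 + 40 × log₂ 2 = 255 + 40 × 1 ≈ 295.000 ms.

295 ms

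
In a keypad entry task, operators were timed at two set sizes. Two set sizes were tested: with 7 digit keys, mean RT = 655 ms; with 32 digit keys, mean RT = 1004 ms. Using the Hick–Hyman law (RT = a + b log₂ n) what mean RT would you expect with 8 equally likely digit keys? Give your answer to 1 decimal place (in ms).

RT is linear in log₂ n, so two points fix the line:
  b = (1004 − 655) / (log₂ 32 − log₂ 7) = 349 / (5 − 2.8074) = 159.168 ms/bit
  a = 655 − 159.168 × 2.8074 = 208.158 ms
Then RT(8) = 208.158 + 159.168 × log₂ 8 = 208.158 + 159.168 × 3 ≈ 685.663 ms.

685.7 ms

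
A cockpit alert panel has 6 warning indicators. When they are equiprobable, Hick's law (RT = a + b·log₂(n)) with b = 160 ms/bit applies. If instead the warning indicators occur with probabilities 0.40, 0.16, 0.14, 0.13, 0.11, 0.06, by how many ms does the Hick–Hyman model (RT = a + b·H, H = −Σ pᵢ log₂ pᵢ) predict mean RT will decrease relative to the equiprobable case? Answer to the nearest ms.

Equiprobable entropy H₀ = log₂ 6 = 2.5850 bits.
Skewed entropy H = −Σ pᵢ log₂ pᵢ = 2.3254 bits.
ΔRT = b·(H₀ − H) = 160 × 0.2596 = 41.54 ms.

42 ms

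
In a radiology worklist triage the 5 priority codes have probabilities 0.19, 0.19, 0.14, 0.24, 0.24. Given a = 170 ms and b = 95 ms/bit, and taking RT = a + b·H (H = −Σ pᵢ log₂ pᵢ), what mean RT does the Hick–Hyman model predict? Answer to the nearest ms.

388 ms

H = 0.19·log₂(1/0.19) + 0.19·log₂(1/0.19) + 0.14·log₂(1/0.14) + 0.24·log₂(1/0.24) + 0.24·log₂(1/0.24) = 2.2958 bits.
RT = 170 + 95 × 2.2958 = 388.10 ms.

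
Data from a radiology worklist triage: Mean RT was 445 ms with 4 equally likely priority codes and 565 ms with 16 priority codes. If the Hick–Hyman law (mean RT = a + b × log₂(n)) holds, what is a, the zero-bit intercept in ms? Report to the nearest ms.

Slope: b = (565 − 445) / (log₂ 16 − log₂ 4) = 120/2.0000 = 60 ms/bit.
Intercept: a = 445 − 60·log₂(4) = 325.000 ms.

325 ms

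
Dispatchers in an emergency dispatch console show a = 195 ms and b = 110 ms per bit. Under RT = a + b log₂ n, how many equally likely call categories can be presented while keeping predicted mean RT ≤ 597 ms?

110·log₂ n ≤ 597 − 195 = 402, giving log₂ n ≤ 3.6545 and n ≤ 12.593. The largest whole number is 12.

12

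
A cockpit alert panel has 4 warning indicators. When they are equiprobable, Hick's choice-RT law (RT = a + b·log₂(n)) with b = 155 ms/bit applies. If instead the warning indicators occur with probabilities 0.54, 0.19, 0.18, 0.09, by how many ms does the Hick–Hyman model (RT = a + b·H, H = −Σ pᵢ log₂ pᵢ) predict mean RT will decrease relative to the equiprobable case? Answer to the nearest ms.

The RT saving is b·ΔH. Equiprobable H₀ = log₂(4) = 2.0000 bits; with the given probabilities H = 1.6932 bits.
b·(H₀ − H) = 155 × (2.0000 − 1.6932) = 47.55 ms.

48 ms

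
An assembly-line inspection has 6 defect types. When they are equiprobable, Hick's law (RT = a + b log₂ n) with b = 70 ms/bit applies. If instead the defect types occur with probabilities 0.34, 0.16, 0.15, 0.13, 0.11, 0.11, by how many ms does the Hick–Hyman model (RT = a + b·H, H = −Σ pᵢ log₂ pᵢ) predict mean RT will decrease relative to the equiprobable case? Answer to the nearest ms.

10 ms

Equiprobable entropy H₀ = log₂ 6 = 2.5850 bits.
Skewed entropy H = −Σ pᵢ log₂ pᵢ = 2.4460 bits.
ΔRT = b·(H₀ − H) = 70 × 0.1390 = 9.73 ms.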